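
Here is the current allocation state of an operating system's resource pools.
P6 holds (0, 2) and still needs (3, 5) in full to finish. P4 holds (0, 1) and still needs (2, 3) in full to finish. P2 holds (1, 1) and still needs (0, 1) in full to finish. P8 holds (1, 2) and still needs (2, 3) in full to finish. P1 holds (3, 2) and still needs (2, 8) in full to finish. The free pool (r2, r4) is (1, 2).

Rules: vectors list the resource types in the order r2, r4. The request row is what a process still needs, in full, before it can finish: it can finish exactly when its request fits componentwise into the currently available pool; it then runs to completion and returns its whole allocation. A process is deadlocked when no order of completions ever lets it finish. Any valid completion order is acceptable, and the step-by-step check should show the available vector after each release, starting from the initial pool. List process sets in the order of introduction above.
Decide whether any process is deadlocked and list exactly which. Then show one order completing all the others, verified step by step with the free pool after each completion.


No process is deadlocked.
Key observation: P2 fits the free pool immediately, and its release cascades until everyone finishes.
One completion order for the rest: P2, P8, P4, P6, P1. Check, step by step:
  pool = (1, 2)
  P2 needs (0, 1) <= (1, 2) -> finishes; pool += (1, 1) = (2, 3)
  P8 needs (2, 3) <= (2, 3) -> finishes; pool += (1, 2) = (3, 5)
  P4 needs (2, 3) <= (3, 5) -> finishes; pool += (0, 1) = (3, 6)
  P6 needs (3, 5) <= (3, 6) -> finishes; pool += (0, 2) = (3, 8)
  P1 needs (2, 8) <= (3, 8) -> finishes; pool += (3, 2) = (6, 10)


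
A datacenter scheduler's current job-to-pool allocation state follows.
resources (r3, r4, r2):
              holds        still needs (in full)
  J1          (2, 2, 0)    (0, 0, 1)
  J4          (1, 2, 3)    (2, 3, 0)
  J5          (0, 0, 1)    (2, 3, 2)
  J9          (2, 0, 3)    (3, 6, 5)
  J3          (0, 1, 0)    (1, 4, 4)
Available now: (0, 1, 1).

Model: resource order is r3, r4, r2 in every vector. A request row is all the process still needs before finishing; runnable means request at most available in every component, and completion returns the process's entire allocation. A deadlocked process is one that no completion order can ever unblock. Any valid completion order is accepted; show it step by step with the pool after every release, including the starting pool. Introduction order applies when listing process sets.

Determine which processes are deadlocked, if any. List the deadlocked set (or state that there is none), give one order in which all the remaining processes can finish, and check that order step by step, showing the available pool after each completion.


The deadlocked set is empty.
Key observation: J1 leads a chain of completions in which each release enables another process.
One completion order for the rest: J1, J4, J3, J5, J9. Step-by-step check:
  pool = (0, 1, 1)
  J1: need (0, 0, 1) fits (0, 1, 1); releases (2, 2, 0), pool now (2, 3, 1)
  J4: need (2, 3, 0) fits (2, 3, 1); releases (1, 2, 3), pool now (3, 5, 4)
  J3: need (1, 4, 4) fits (3, 5, 4); releases (0, 1, 0), pool now (3, 6, 4)
  J5: need (2, 3, 2) fits (3, 6, 4); releases (0, 0, 1), pool now (3, 6, 5)
  J9: need (3, 6, 5) fits (3, 6, 5); releases (2, 0, 3), pool now (5, 6, 8)


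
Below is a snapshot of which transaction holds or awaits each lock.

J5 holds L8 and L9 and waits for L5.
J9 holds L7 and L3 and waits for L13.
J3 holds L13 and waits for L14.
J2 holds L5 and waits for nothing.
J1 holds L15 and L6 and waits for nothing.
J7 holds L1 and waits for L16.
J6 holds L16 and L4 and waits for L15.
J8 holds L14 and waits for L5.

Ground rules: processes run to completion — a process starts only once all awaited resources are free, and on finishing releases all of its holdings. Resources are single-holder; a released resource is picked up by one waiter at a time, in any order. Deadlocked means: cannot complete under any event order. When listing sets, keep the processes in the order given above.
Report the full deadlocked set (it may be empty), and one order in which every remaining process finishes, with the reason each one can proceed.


Nothing here is deadlocked.
Key observation: the waits form no ring: some process can always run, and its releases unblock the others one by one.
A valid finishing order for the others: J2, J8, J3, J1, J6, J7, J9, J5.
Walking it through:
  J2 waits on nothing -> runs at once and releases L5
  run J8 (all its waits — L5 — are resolved); releases L14
  run J3 (all its waits — L14 — are resolved); releases L13
  J1 waits on nothing -> runs at once and releases L15 and L6
  run J6 (all its waits — L15 — are resolved); releases L16 and L4
  run J7 (all its waits — L16 — are resolved); releases L1
  run J9 (all its waits — L13 — are resolved); releases L7 and L3
  run J5 (all its waits — L5 — are resolved); releases L8 and L9


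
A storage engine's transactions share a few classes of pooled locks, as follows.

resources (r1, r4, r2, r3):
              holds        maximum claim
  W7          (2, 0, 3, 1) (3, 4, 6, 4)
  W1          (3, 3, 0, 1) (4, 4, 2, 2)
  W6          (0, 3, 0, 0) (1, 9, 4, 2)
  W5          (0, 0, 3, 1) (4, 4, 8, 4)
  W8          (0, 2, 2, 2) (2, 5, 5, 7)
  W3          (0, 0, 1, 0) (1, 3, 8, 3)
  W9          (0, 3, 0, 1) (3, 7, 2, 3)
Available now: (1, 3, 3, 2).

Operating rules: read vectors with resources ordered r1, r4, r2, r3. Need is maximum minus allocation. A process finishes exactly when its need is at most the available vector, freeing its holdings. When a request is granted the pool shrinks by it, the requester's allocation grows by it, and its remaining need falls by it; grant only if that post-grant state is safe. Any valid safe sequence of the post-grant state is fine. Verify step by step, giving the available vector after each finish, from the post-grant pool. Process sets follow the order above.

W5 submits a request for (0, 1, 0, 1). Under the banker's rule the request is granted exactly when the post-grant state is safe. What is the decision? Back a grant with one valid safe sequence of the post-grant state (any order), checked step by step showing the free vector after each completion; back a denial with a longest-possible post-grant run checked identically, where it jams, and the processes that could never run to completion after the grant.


GRANT. The post-grant state is safe; one safe sequence: W1, W9, W7, W5, W8, W6, W3.
Key observation: the transfer keeps a workable pool ((1, 2, 3, 1)); W1 starts the safe sequence.
Check on the post-grant state, step by step:
  pool = (1, 2, 3, 1)
  run W1 (needs (1, 1, 2, 1), free (1, 2, 3, 1)); after release of (3, 3, 0, 1) the pool is (4, 5, 3, 2)
  run W9 (needs (3, 4, 2, 2), free (4, 5, 3, 2)); after release of (0, 3, 0, 1) the pool is (4, 8, 3, 3)
  run W7 (needs (1, 4, 3, 3), free (4, 8, 3, 3)); after release of (2, 0, 3, 1) the pool is (6, 8, 6, 4)
  run W5 (needs (4, 3, 5, 2), free (6, 8, 6, 4)); after release of (0, 1, 3, 2) the pool is (6, 9, 9, 6)
  run W8 (needs (2, 3, 3, 5), free (6, 9, 9, 6)); after release of (0, 2, 2, 2) the pool is (6, 11, 11, 8)
  run W6 (needs (1, 6, 4, 2), free (6, 11, 11, 8)); after release of (0, 3, 0, 0) the pool is (6, 14, 11, 8)
  run W3 (needs (1, 3, 7, 3), free (6, 14, 11, 8)); after release of (0, 0, 1, 0) the pool is (6, 14, 12, 8)


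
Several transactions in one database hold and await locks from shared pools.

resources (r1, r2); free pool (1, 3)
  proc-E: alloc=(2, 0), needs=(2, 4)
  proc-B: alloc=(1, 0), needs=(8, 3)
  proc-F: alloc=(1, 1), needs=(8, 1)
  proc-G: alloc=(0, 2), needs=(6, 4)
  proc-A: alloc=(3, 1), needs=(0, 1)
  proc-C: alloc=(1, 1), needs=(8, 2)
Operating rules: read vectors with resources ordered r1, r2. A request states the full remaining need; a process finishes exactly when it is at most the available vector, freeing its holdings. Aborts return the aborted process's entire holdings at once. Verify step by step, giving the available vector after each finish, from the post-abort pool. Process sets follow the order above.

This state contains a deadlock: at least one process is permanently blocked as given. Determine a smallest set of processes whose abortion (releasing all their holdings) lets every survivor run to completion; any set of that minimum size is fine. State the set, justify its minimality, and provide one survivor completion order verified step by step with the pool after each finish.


Minimum abort set: proc-B and proc-C.
Key observation: the deadlocked proc-F becomes finishable only because proc-B and proc-C released (2, 1); it completes at step 4 below.
No one abort is enough; case by case: proc-E alone leaves proc-B blocked (short on r1); proc-B alone leaves proc-F blocked (short on r1); proc-F alone leaves proc-B blocked (short on r1); proc-G alone leaves proc-B blocked (short on r1); proc-A alone leaves proc-B blocked (short on r1); proc-C alone leaves proc-B blocked (short on r1).
Survivors finish in the order: proc-A, proc-G, proc-E, proc-F. Walking it through (pool after the aborts first):
  pool = (3, 4)
  proc-A: need (0, 1) fits (3, 4); releases (3, 1), pool now (6, 5)
  proc-G: need (6, 4) fits (6, 5); releases (0, 2), pool now (6, 7)
  proc-E: need (2, 4) fits (6, 7); releases (2, 0), pool now (8, 7)
  proc-F: need (8, 1) fits (8, 7); releases (1, 1), pool now (9, 8)


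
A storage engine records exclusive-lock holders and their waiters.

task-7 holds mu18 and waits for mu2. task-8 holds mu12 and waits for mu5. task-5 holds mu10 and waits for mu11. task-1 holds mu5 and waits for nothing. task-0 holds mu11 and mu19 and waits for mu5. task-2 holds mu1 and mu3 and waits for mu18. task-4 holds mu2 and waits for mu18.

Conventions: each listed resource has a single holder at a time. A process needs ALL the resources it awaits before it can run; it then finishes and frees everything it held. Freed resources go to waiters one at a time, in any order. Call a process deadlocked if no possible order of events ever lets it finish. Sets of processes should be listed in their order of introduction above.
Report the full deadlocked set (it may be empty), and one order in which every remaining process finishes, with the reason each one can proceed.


Deadlocked: task-7, task-2 and task-4.
Key observation: the loop task-7 -> task-4 -> task-7 blocks itself forever; task-2 waits into the deadlock from upstream.
One completion order for the rest: task-1, task-0, task-5, task-8.
Verifying each step:
  task-1: no waits; runs immediately, freeing mu5
  task-0 waits on mu5 — all released -> runs and releases mu11 and mu19
  task-5 waits on mu11 — all released -> runs and releases mu10
  task-8 waits on mu5 — all released -> runs and releases mu12


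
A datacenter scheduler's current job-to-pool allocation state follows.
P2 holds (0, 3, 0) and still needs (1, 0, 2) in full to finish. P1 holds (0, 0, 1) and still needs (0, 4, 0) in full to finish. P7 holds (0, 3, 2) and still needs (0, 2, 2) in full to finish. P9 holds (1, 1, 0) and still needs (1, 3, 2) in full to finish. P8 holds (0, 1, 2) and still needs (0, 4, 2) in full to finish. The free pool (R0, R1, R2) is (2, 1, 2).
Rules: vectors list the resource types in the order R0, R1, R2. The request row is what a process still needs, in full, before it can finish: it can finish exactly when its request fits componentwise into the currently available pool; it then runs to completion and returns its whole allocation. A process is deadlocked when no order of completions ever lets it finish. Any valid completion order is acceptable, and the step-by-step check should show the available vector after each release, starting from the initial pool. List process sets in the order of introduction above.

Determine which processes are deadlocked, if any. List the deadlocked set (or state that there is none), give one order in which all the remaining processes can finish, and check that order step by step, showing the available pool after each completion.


No process is deadlocked.
Key observation: P2 leads a chain of completions in which each release enables another process.
The rest can finish in the order P2, P7, P9, P8, P1. Verifying each step:
  pool = (2, 1, 2)
  P2 needs (1, 0, 2) <= (2, 1, 2) -> finishes; pool += (0, 3, 0) = (2, 4, 2)
  P7 needs (0, 2, 2) <= (2, 4, 2) -> finishes; pool += (0, 3, 2) = (2, 7, 4)
  P9 needs (1, 3, 2) <= (2, 7, 4) -> finishes; pool += (1, 1, 0) = (3, 8, 4)
  P8 needs (0, 4, 2) <= (3, 8, 4) -> finishes; pool += (0, 1, 2) = (3, 9, 6)
  P1 needs (0, 4, 0) <= (3, 9, 6) -> finishes; pool += (0, 0, 1) = (3, 9, 7)


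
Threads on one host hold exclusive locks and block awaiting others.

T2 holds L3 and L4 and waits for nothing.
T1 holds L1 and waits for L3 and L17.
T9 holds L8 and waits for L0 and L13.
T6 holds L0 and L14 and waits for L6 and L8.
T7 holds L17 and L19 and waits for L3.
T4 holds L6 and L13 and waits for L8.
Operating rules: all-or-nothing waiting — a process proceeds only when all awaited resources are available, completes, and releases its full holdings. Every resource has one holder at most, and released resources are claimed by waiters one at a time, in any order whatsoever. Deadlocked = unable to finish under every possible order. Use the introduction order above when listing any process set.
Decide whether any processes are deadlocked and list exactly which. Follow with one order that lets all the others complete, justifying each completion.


Deadlocked: T9, T6 and T4.
Key observation: T9 -> T6 -> T9 is a circular wait — nothing in it can go first; T4 is caught in further circular waits.
The rest can finish in the order T2, T7, T1.
Walking it through:
  T2 waits on nothing -> runs at once and releases L3 and L4
  T7: everything it awaited (L3) is free; runs, freeing L17 and L19
  T1: everything it awaited (L3 and L17) is free; runs, freeing L1


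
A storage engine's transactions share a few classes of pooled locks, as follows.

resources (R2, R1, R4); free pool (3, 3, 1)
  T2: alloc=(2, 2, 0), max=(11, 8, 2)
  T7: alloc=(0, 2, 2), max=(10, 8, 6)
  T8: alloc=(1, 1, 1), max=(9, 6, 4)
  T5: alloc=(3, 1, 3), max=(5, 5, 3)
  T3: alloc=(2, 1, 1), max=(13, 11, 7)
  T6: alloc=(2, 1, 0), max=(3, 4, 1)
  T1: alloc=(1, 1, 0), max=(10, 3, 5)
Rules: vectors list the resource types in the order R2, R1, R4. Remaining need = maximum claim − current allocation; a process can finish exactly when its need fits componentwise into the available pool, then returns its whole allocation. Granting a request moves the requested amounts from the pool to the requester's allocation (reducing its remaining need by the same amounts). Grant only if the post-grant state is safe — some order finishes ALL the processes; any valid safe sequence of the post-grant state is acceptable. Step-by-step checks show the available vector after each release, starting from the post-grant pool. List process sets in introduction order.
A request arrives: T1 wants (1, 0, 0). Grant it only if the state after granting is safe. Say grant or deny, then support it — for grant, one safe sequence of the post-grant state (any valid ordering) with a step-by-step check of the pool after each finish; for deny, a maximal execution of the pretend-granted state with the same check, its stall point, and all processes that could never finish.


DENY — the pretend-granted state is unsafe.
Key observation: after T6, T5 complete, (7, 5, 4) is the best the pool ever gets, yet each leftover process wants more R2.
After a pretend grant, a maximal execution: T6, T5 — then nothing else fits. Check, step by step:
  pool = (2, 3, 1)
  T6 needs (1, 3, 1) <= (2, 3, 1) -> finishes; pool += (2, 1, 0) = (4, 4, 1)
  T5 needs (2, 4, 0) <= (4, 4, 1) -> finishes; pool += (3, 1, 3) = (7, 5, 4)
  T2 still needs (9, 6, 2) but only (7, 5, 4) is free — short on R2 and R1
  T7 still needs (10, 6, 4) but only (7, 5, 4) is free — short on R2 and R1
  T8 still needs (8, 5, 3) but only (7, 5, 4) is free — short on R2
  T3 still needs (11, 10, 6) but only (7, 5, 4) is free — short on R2, R1 and R4
  T1 still needs (8, 2, 5) but only (7, 5, 4) is free — short on R2 and R4
Had the request been granted, T2, T7, T8, T3 and T1 could never finish.


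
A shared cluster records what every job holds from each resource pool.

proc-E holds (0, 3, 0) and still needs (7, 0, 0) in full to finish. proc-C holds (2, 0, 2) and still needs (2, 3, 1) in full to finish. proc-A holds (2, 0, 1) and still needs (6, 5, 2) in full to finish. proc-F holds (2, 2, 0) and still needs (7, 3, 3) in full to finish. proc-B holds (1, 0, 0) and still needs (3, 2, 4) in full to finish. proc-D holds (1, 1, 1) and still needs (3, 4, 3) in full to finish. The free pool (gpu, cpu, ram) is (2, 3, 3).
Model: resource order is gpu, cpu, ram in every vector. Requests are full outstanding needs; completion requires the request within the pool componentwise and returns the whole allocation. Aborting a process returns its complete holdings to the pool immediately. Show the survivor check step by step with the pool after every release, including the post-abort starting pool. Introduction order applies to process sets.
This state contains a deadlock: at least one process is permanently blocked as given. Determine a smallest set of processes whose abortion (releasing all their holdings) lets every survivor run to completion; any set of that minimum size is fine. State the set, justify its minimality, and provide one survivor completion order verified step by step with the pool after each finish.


Abort proc-F.
Key observation: aborting proc-F returns (2, 2, 0), and proc-A — hopeless before — runs at step 3 with the returned capacity in the pool.
Why nothing smaller works: aborting no one leaves the state deadlocked as given.
One survivor order: proc-C, proc-B, proc-A, proc-E, proc-D. Check, step by step (post-abort pool first):
  pool = (4, 5, 3)
  proc-C: need (2, 3, 1) fits (4, 5, 3); releases (2, 0, 2), pool now (6, 5, 5)
  proc-B: need (3, 2, 4) fits (6, 5, 5); releases (1, 0, 0), pool now (7, 5, 5)
  proc-A: need (6, 5, 2) fits (7, 5, 5); releases (2, 0, 1), pool now (9, 5, 6)
  proc-E: need (7, 0, 0) fits (9, 5, 6); releases (0, 3, 0), pool now (9, 8, 6)
  proc-D: need (3, 4, 3) fits (9, 8, 6); releases (1, 1, 1), pool now (10, 9, 7)


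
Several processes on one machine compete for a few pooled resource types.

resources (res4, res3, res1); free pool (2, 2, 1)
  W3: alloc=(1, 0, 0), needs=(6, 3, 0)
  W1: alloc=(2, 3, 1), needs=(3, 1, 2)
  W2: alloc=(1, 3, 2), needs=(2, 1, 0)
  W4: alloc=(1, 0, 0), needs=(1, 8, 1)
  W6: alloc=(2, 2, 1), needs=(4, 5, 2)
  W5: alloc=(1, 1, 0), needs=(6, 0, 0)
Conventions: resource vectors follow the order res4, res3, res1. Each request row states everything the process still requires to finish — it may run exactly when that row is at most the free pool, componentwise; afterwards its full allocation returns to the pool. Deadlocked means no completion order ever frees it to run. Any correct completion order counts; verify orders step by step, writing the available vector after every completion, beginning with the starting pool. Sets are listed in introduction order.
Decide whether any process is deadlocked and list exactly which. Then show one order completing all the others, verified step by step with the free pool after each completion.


The deadlocked set is empty.
Key observation: the pool covers W2 at once, and every later process fits after earlier releases.
A valid finishing order for the others: W2, W1, W6, W3, W5, W4. Verifying each step:
  pool = (2, 2, 1)
  run W2 (needs (2, 1, 0), free (2, 2, 1)); after release of (1, 3, 2) the pool is (3, 5, 3)
  run W1 (needs (3, 1, 2), free (3, 5, 3)); after release of (2, 3, 1) the pool is (5, 8, 4)
  run W6 (needs (4, 5, 2), free (5, 8, 4)); after release of (2, 2, 1) the pool is (7, 10, 5)
  run W3 (needs (6, 3, 0), free (7, 10, 5)); after release of (1, 0, 0) the pool is (8, 10, 5)
  run W5 (needs (6, 0, 0), free (8, 10, 5)); after release of (1, 1, 0) the pool is (9, 11, 5)
  run W4 (needs (1, 8, 1), free (9, 11, 5)); after release of (1, 0, 0) the pool is (10, 11, 5)


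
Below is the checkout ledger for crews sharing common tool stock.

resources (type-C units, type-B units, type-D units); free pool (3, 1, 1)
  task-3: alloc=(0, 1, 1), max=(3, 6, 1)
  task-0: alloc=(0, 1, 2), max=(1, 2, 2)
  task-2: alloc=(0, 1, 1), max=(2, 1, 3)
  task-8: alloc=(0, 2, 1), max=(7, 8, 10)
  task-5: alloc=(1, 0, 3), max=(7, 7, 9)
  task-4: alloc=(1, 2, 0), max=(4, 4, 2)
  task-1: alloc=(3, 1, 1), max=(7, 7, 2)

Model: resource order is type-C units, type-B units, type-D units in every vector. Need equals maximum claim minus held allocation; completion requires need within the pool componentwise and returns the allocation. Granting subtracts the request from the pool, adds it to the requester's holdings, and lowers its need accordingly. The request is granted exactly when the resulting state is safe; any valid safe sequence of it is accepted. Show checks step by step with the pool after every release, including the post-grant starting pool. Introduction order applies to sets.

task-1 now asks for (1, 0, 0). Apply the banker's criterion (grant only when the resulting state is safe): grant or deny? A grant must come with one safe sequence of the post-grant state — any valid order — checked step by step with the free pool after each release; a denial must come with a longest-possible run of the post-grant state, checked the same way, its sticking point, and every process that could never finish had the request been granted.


DENY: after the grant no complete ordering would exist.
Key observation: once task-0, task-2 finish, the pool peaks at (2, 3, 4) — and every remaining process still needs more type-C units than that.
After a pretend grant, a maximal execution: task-0, task-2 — then nothing else fits. Check, step by step:
  pool = (2, 1, 1)
  task-0 needs (1, 1, 0) <= (2, 1, 1) -> finishes; pool += (0, 1, 2) = (2, 2, 3)
  task-2 needs (2, 0, 2) <= (2, 2, 3) -> finishes; pool += (0, 1, 1) = (2, 3, 4)
  task-3 cannot run: need (3, 5, 0) vs free (2, 3, 4) (insufficient type-C units and type-B units)
  task-8 cannot run: need (7, 6, 9) vs free (2, 3, 4) (insufficient type-C units, type-B units and type-D units)
  task-5 cannot run: need (6, 7, 6) vs free (2, 3, 4) (insufficient type-C units, type-B units and type-D units)
  task-4 cannot run: need (3, 2, 2) vs free (2, 3, 4) (insufficient type-C units)
  task-1 cannot run: need (3, 6, 1) vs free (2, 3, 4) (insufficient type-C units and type-B units)
Processes that could never finish after the grant: task-3, task-8, task-5, task-4 and task-1.


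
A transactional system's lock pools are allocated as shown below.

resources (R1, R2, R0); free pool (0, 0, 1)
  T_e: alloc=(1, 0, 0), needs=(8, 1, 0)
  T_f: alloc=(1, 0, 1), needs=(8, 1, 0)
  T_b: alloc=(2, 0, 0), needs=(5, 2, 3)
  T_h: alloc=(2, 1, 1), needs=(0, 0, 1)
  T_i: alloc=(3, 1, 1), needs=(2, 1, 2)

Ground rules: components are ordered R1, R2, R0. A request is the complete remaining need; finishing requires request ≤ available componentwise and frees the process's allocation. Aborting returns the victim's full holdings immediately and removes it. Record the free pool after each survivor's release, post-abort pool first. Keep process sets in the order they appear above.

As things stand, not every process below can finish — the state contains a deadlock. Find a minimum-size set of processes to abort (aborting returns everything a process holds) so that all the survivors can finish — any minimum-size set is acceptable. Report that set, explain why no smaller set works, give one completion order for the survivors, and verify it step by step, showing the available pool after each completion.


Abort T_f.
Key observation: before aborting T_f, T_e was permanently blocked — no order could ever run it; afterwards it completes at step 4.
Why nothing smaller works: aborting no one leaves the state deadlocked as given.
The survivors complete as T_h, T_i, T_b, T_e. Walking it through (starting from the post-abort pool):
  pool = (1, 0, 2)
  run T_h (needs (0, 0, 1), free (1, 0, 2)); after release of (2, 1, 1) the pool is (3, 1, 3)
  run T_i (needs (2, 1, 2), free (3, 1, 3)); after release of (3, 1, 1) the pool is (6, 2, 4)
  run T_b (needs (5, 2, 3), free (6, 2, 4)); after release of (2, 0, 0) the pool is (8, 2, 4)
  run T_e (needs (8, 1, 0), free (8, 2, 4)); after release of (1, 0, 0) the pool is (9, 2, 4)


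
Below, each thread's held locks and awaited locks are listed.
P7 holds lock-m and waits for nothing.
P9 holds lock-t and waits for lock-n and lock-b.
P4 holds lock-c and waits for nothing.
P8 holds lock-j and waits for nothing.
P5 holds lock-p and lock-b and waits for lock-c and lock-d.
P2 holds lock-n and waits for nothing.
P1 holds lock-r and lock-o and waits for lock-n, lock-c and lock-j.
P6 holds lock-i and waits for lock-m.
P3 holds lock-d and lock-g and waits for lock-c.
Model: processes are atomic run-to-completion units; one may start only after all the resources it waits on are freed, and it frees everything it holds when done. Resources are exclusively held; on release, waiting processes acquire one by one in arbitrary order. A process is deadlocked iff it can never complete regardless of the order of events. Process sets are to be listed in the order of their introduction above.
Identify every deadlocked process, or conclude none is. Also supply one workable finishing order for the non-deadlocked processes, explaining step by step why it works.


The deadlocked set is empty.
Key observation: the wait relation is loop-free; peeling off processes with no waits unwinds the whole state.
A valid finishing order for the others: P4, P8, P2, P1, P3, P7, P5, P9, P6.
Check, step by step:
  P4: no waits; runs immediately, freeing lock-c
  P8: no waits; runs immediately, freeing lock-j
  P2: no waits; runs immediately, freeing lock-n
  P1 waits on lock-n, lock-c and lock-j — all released -> runs and releases lock-r and lock-o
  P3 waits on lock-c — all released -> runs and releases lock-d and lock-g
  P7: no waits; runs immediately, freeing lock-m
  P5 waits on lock-c and lock-d — all released -> runs and releases lock-p and lock-b
  P9 waits on lock-n and lock-b — all released -> runs and releases lock-t
  P6 waits on lock-m — all released -> runs and releases lock-i


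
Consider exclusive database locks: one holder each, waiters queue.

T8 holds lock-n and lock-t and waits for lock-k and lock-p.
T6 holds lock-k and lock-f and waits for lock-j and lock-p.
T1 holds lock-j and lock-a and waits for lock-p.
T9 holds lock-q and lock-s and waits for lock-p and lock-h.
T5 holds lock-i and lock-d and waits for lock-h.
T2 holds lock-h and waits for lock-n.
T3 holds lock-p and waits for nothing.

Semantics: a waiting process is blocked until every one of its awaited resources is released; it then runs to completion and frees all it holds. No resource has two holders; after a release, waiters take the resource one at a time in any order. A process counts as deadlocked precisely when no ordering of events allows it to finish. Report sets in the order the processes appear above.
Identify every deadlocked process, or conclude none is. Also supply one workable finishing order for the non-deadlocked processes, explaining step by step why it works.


No process is deadlocked.
Key observation: the waits form no ring: some process can always run, and its releases unblock the others one by one.
A valid finishing order for the others: T3, T1, T6, T8, T2, T5, T9.
Step-by-step check:
  run T3 (it waits on nothing); releases lock-p
  T1: everything it awaited (lock-p) is free; runs, freeing lock-j and lock-a
  T6: everything it awaited (lock-j and lock-p) is free; runs, freeing lock-k and lock-f
  T8: everything it awaited (lock-k and lock-p) is free; runs, freeing lock-n and lock-t
  T2: everything it awaited (lock-n) is free; runs, freeing lock-h
  T5: everything it awaited (lock-h) is free; runs, freeing lock-i and lock-d
  T9: everything it awaited (lock-p and lock-h) is free; runs, freeing lock-q and lock-s


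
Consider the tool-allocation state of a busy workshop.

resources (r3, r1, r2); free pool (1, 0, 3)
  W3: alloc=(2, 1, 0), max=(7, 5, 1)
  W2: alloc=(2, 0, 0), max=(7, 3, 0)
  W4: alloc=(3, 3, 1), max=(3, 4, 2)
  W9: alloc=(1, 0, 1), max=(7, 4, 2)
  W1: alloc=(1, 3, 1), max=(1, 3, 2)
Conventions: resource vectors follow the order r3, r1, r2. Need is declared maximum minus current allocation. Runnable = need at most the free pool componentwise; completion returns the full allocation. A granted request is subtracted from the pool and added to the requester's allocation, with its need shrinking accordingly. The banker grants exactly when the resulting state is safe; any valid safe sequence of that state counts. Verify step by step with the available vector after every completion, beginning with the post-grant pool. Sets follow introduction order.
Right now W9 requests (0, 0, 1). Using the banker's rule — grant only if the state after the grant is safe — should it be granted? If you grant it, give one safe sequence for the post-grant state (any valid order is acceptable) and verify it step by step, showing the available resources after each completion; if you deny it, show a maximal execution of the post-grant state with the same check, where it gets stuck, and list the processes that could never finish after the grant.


GRANT. The post-grant state is safe; one safe sequence: W1, W4, W3, W2, W9.
Key observation: the grant leaves (1, 0, 2) free — enough for W1, whose release restarts the cascade.
Check on the post-grant state, step by step:
  pool = (1, 0, 2)
  run W1 (needs (0, 0, 1), free (1, 0, 2)); after release of (1, 3, 1) the pool is (2, 3, 3)
  run W4 (needs (0, 1, 1), free (2, 3, 3)); after release of (3, 3, 1) the pool is (5, 6, 4)
  run W3 (needs (5, 4, 1), free (5, 6, 4)); after release of (2, 1, 0) the pool is (7, 7, 4)
  run W2 (needs (5, 3, 0), free (7, 7, 4)); after release of (2, 0, 0) the pool is (9, 7, 4)
  run W9 (needs (6, 4, 0), free (9, 7, 4)); after release of (1, 0, 2) the pool is (10, 7, 6)


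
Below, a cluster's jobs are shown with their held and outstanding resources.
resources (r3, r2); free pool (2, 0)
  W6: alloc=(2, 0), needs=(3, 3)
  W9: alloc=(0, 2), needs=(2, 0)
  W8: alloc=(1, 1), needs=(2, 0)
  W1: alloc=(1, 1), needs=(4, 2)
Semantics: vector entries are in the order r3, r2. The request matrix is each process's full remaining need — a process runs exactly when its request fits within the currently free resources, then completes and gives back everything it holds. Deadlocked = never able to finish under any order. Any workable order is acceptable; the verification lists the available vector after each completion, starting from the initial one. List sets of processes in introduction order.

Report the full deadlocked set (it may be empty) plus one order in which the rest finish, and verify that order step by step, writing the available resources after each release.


Nothing here is deadlocked.
Key observation: W8 fits the free pool immediately, and its release cascades until everyone finishes.
A valid finishing order for the others: W8, W9, W6, W1. Walking it through:
  pool = (2, 0)
  W8 needs (2, 0) <= (2, 0) -> finishes; pool += (1, 1) = (3, 1)
  W9 needs (2, 0) <= (3, 1) -> finishes; pool += (0, 2) = (3, 3)
  W6 needs (3, 3) <= (3, 3) -> finishes; pool += (2, 0) = (5, 3)
  W1 needs (4, 2) <= (5, 3) -> finishes; pool += (1, 1) = (6, 4)


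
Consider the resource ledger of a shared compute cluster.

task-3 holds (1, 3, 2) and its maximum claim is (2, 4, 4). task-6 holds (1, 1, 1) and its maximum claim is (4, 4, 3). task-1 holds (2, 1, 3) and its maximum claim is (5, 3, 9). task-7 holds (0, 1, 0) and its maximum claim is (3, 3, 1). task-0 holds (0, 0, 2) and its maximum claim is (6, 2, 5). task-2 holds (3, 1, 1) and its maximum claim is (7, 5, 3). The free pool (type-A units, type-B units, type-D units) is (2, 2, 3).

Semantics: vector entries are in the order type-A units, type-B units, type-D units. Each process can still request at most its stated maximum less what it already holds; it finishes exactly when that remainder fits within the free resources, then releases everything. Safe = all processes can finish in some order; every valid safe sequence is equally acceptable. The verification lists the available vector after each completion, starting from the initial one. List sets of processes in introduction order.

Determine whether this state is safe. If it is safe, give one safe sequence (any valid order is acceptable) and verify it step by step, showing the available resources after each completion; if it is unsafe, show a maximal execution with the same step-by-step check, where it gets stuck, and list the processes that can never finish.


The state is SAFE; one workable sequence: task-3, task-7, task-6, task-2, task-0, task-1.
Key observation: reading the order forward, task-7 is the first process whose need (3, 2, 1) meets the free pool (3, 5, 5) exactly on a resource it requests.
Walking it through:
  pool = (2, 2, 3)
  run task-3 (needs (1, 1, 2), free (2, 2, 3)); after release of (1, 3, 2) the pool is (3, 5, 5)
  run task-7 (needs (3, 2, 1), free (3, 5, 5)); after release of (0, 1, 0) the pool is (3, 6, 5)
  run task-6 (needs (3, 3, 2), free (3, 6, 5)); after release of (1, 1, 1) the pool is (4, 7, 6)
  run task-2 (needs (4, 4, 2), free (4, 7, 6)); after release of (3, 1, 1) the pool is (7, 8, 7)
  run task-0 (needs (6, 2, 3), free (7, 8, 7)); after release of (0, 0, 2) the pool is (7, 8, 9)
  run task-1 (needs (3, 2, 6), free (7, 8, 9)); after release of (2, 1, 3) the pool is (9, 9, 12)


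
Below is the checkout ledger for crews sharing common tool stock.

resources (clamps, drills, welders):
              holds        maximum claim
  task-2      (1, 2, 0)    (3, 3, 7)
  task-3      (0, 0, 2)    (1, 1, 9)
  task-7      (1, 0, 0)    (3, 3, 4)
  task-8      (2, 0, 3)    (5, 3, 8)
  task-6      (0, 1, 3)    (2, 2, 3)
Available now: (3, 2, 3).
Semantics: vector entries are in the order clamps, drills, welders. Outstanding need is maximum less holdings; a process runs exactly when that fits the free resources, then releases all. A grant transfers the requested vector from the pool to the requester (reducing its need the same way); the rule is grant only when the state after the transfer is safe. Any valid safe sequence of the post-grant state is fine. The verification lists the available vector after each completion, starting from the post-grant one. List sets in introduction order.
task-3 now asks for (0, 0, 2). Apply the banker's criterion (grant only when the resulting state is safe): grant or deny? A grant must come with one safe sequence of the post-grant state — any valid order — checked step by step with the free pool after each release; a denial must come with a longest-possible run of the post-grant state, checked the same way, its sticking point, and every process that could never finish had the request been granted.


DENY. Granting would leave the state unsafe.
Key observation: welders is the bottleneck — with task-6, task-7 done the pool holds (4, 3, 4), short of every remaining need.
Pretend the grant happened; the run task-6, task-7 goes as far as possible. Verifying each step:
  pool = (3, 2, 1)
  task-6 needs (2, 1, 0) <= (3, 2, 1) -> finishes; pool += (0, 1, 3) = (3, 3, 4)
  task-7 needs (2, 3, 4) <= (3, 3, 4) -> finishes; pool += (1, 0, 0) = (4, 3, 4)
  blocked: task-2 wants (2, 1, 7), pool (4, 3, 4) — not enough welders
  blocked: task-3 wants (1, 1, 5), pool (4, 3, 4) — not enough welders
  blocked: task-8 wants (3, 3, 5), pool (4, 3, 4) — not enough welders
Processes that could never finish after the grant: task-2, task-3 and task-8.


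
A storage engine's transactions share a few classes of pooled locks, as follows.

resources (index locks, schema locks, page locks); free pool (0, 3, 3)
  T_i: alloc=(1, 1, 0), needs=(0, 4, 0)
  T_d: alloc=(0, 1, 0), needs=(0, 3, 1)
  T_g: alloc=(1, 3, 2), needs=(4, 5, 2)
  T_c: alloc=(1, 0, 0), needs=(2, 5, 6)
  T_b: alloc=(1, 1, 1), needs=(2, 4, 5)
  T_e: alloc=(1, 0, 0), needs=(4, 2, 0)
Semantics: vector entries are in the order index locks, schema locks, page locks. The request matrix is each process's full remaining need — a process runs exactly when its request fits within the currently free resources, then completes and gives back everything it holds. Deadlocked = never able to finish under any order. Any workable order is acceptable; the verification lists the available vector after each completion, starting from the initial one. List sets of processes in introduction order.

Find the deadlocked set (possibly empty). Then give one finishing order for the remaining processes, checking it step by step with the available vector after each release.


The deadlocked set is T_g, T_c, T_b and T_e.
Key observation: index locks is the bottleneck — with T_d, T_i done the pool holds (1, 5, 3), short of every remaining need.
One completion order for the rest: T_d, T_i. Step-by-step check:
  pool = (0, 3, 3)
  run T_d (needs (0, 3, 1), free (0, 3, 3)); after release of (0, 1, 0) the pool is (0, 4, 3)
  run T_i (needs (0, 4, 0), free (0, 4, 3)); after release of (1, 1, 0) the pool is (1, 5, 3)
The stuck group stays short no matter what:
  blocked: T_g wants (4, 5, 2), pool (1, 5, 3) — not enough index locks
  blocked: T_c wants (2, 5, 6), pool (1, 5, 3) — not enough index locks and page locks
  blocked: T_b wants (2, 4, 5), pool (1, 5, 3) — not enough index locks and page locks
  blocked: T_e wants (4, 2, 0), pool (1, 5, 3) — not enough index locks


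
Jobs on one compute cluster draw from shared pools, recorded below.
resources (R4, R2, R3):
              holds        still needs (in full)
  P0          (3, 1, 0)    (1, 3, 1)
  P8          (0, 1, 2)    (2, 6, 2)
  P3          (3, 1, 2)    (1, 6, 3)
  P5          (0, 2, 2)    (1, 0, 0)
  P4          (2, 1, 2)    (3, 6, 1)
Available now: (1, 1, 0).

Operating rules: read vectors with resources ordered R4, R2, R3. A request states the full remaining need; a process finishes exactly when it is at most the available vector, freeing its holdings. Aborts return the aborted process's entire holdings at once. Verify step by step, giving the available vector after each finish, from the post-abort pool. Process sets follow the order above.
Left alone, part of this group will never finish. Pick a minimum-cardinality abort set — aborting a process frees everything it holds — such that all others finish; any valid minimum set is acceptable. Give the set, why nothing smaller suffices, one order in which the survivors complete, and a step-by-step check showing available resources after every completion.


The answer: abort P8 and P4.
Key observation: before aborting P8 and P4, P3 was permanently blocked — no order could ever run it; afterwards it completes at step 3.
Why nothing smaller works — every single abort fails: P0 alone leaves P8 blocked (short on R2); P8 alone leaves P3 blocked (short on R2); P3 alone leaves P8 blocked (short on R2); P5 alone leaves P8 blocked (short on R2); P4 alone leaves P8 blocked (short on R2).
Survivors finish in the order: P5, P0, P3. Walking it through (pool after the aborts first):
  pool = (3, 3, 4)
  run P5 (needs (1, 0, 0), free (3, 3, 4)); after release of (0, 2, 2) the pool is (3, 5, 6)
  run P0 (needs (1, 3, 1), free (3, 5, 6)); after release of (3, 1, 0) the pool is (6, 6, 6)
  run P3 (needs (1, 6, 3), free (6, 6, 6)); after release of (3, 1, 2) the pool is (9, 7, 8)


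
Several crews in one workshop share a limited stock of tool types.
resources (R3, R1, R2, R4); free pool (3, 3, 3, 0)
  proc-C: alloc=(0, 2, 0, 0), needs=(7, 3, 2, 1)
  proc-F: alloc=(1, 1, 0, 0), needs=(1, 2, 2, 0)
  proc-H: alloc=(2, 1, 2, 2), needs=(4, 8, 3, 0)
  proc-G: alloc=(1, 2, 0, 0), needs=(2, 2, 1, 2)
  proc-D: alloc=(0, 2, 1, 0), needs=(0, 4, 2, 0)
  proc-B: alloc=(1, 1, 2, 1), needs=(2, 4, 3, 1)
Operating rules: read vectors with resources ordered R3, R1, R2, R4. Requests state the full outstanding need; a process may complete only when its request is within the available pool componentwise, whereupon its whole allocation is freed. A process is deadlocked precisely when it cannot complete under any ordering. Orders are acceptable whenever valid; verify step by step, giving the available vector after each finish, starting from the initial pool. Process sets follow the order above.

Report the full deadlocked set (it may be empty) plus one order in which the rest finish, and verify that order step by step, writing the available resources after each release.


The deadlocked set is proc-C, proc-H, proc-G and proc-B.
Key observation: after proc-F, proc-D the pool peaks at (4, 6, 4, 0), and each blocked process is short somewhere: proc-C on R3, R4; proc-H on R1; proc-G on R4; proc-B on R4.
A valid finishing order for the others: proc-F, proc-D. Walking it through:
  pool = (3, 3, 3, 0)
  proc-F: need (1, 2, 2, 0) fits (3, 3, 3, 0); releases (1, 1, 0, 0), pool now (4, 4, 3, 0)
  proc-D: need (0, 4, 2, 0) fits (4, 4, 3, 0); releases (0, 2, 1, 0), pool now (4, 6, 4, 0)
The stuck group stays short no matter what:
  proc-C still needs (7, 3, 2, 1) but only (4, 6, 4, 0) is free — short on R3 and R4
  proc-H still needs (4, 8, 3, 0) but only (4, 6, 4, 0) is free — short on R1
  proc-G still needs (2, 2, 1, 2) but only (4, 6, 4, 0) is free — short on R4
  proc-B still needs (2, 4, 3, 1) but only (4, 6, 4, 0) is free — short on R4
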